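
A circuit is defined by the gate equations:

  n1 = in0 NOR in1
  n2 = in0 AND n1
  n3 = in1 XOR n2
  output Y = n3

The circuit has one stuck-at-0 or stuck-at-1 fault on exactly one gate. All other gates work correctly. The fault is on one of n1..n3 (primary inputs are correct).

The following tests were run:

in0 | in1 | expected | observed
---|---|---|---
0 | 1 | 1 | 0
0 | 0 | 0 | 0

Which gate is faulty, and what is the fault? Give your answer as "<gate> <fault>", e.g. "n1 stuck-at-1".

Fault-free values for test 1 (in0=0, in1=1): n1=0, n2=0, n3=1, giving Y=1. Observed 0.
Test 1: faults giving observed 0 are {n2 stuck-at-1, n3 stuck-at-0}.
Test 2 (in0=0, in1=0): fault-free n1=1, n2=0, n3=0 → 0; observed 0. Eliminates n2 stuck-at-1.
Only n3 stuck-at-0 is consistent with every test.

n3 stuck-at-0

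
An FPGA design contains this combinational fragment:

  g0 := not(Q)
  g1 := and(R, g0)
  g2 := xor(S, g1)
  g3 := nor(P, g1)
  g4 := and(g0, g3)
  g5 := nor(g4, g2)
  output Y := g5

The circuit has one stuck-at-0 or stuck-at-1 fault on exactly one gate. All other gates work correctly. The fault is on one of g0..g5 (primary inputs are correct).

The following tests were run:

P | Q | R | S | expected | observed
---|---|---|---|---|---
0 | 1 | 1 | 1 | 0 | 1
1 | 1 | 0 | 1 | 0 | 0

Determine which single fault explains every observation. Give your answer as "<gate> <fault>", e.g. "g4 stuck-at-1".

g0 stuck-at-1

Fault-free values for test 1 (P=0, Q=1, R=1, S=1): g0=0, g1=0, g2=1, g3=1, g4=0, g5=0, giving Y=0. Observed 1.
Test 1: faults giving observed 1 are {g0 stuck-at-1, g1 stuck-at-1, g2 stuck-at-0, g5 stuck-at-1}.
Test 2 (P=1, Q=1, R=0, S=1): fault-free g0=0, g1=0, g2=1, g3=0, g4=0, g5=0 → 0; observed 0. Eliminates g1 stuck-at-1, g2 stuck-at-0, g5 stuck-at-1.
Only g0 stuck-at-1 is consistent with every test.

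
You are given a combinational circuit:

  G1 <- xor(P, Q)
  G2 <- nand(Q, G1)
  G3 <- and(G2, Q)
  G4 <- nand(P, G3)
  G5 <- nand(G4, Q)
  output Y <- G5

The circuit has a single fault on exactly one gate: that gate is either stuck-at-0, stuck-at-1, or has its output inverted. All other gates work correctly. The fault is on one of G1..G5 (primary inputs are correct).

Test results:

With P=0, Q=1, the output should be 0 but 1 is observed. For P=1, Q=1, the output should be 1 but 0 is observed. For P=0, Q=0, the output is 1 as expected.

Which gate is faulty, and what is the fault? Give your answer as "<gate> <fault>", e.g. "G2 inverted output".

G4 inverted output

Fault-free values for test 1 (P=0, Q=1): G1=1, G2=0, G3=0, G4=1, G5=0, giving Y=0. Observed 1.
Test 1: faults giving observed 1 are {G4 stuck-at-0, G4 inverted output, G5 stuck-at-1, G5 inverted output}.
Test 2 (P=1, Q=1): fault-free G1=0, G2=1, G3=1, G4=0, G5=1 → 1; observed 0. Eliminates G4 stuck-at-0, G5 stuck-at-1.
Test 3 (P=0, Q=0): fault-free G1=0, G2=1, G3=0, G4=1, G5=1 → 1; observed 1. Eliminates G5 inverted output.
Only G4 inverted output is consistent with every test.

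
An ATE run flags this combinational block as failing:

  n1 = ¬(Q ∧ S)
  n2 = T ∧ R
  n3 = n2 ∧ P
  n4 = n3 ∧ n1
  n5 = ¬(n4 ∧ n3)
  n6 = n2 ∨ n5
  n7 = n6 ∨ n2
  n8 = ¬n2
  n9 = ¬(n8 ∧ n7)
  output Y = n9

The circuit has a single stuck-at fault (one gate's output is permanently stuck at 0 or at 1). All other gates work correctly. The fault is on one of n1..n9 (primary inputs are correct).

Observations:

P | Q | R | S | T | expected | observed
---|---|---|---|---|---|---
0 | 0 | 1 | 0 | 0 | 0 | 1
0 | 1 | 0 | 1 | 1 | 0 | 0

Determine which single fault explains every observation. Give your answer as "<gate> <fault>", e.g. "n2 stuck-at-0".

n3 stuck-at-1

Fault-free values for test 1 (P=0, Q=0, R=1, S=0, T=0): n1=1, n2=0, n3=0, n4=0, n5=1, n6=1, n7=1, n8=1, n9=0, giving Y=0. Observed 1.
Test 1: faults giving observed 1 are {n2 stuck-at-1, n3 stuck-at-1, n5 stuck-at-0, n6 stuck-at-0, n7 stuck-at-0, n8 stuck-at-0, n9 stuck-at-1}.
Test 2 (P=0, Q=1, R=0, S=1, T=1): fault-free n1=0, n2=0, n3=0, n4=0, n5=1, n6=1, n7=1, n8=1, n9=0 → 0; observed 0. Eliminates n2 stuck-at-1, n5 stuck-at-0, n6 stuck-at-0, n7 stuck-at-0, n8 stuck-at-0, n9 stuck-at-1.
Only n3 stuck-at-1 is consistent with every test.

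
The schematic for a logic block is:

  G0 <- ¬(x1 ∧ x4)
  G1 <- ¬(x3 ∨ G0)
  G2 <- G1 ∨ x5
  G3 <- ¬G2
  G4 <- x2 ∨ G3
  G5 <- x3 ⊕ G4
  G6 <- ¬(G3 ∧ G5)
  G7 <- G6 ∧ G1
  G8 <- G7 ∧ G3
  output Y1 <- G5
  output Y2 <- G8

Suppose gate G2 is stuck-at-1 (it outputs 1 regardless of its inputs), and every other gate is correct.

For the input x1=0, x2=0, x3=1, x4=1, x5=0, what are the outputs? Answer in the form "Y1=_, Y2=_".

Propagate with G2 forced: G0=1, G1=0, G2=1 [stuck-at-1], G3=0, G4=0, G5=1, G6=1, G7=0, G8=0.
So the outputs are Y1=1, Y2=0. (Without the fault they would be Y1=0, Y2=0.)

Y1=1, Y2=0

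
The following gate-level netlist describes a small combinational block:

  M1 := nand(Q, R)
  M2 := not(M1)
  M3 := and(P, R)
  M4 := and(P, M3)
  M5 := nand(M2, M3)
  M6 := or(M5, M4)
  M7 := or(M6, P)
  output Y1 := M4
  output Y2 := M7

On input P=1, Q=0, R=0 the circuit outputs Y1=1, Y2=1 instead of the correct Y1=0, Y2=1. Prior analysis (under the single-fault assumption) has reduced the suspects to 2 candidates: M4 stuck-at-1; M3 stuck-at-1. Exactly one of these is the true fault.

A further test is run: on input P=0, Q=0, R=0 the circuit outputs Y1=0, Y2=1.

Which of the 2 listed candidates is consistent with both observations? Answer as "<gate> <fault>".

M3 stuck-at-1

Evaluate each candidate on input P=0, Q=0, R=0:
  M4 stuck-at-1: M1=1, M2=0, M3=0, M4=1 [stuck-at-1], M5=1, M6=1, M7=1 → Y1=1, Y2=1 — eliminated
  M3 stuck-at-1: M1=1, M2=0, M3=1 [stuck-at-1], M4=0, M5=1, M6=1, M7=1 → Y1=0, Y2=1 — matches
Only M3 stuck-at-1 reproduces the observed Y1=0, Y2=1.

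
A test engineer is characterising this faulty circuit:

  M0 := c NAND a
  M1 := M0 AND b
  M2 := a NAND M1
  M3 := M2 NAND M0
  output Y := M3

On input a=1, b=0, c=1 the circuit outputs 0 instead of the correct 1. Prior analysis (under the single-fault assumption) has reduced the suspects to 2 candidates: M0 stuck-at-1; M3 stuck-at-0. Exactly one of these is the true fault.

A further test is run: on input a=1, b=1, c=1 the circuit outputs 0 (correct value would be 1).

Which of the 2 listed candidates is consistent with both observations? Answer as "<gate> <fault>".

Evaluate each candidate on input a=1, b=1, c=1:
  M0 stuck-at-1: M0=1 [stuck-at-1], M1=1, M2=0, M3=1 → 1 — eliminated
  M3 stuck-at-0: M0=0, M1=0, M2=1, M3=0 [stuck-at-0] → 0 — matches
Only M3 stuck-at-0 reproduces the observed 0.

M3 stuck-at-0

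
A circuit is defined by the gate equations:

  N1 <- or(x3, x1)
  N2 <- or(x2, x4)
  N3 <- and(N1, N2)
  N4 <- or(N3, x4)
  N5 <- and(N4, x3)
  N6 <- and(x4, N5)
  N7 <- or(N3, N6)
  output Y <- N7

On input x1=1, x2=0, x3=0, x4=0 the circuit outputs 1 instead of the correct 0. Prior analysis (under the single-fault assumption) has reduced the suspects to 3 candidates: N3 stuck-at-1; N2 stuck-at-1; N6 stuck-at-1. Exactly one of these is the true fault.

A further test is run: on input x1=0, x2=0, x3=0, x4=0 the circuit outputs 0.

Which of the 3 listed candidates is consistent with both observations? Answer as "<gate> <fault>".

N2 stuck-at-1

Evaluate each candidate on input x1=0, x2=0, x3=0, x4=0:
  N3 stuck-at-1: N1=0, N2=0, N3=1 [stuck-at-1], N4=1, N5=0, N6=0, N7=1 → 1 — eliminated
  N2 stuck-at-1: N1=0, N2=1 [stuck-at-1], N3=0, N4=0, N5=0, N6=0, N7=0 → 0 — matches
  N6 stuck-at-1: N1=0, N2=0, N3=0, N4=0, N5=0, N6=1 [stuck-at-1], N7=1 → 1 — eliminated
Only N2 stuck-at-1 reproduces the observed 0.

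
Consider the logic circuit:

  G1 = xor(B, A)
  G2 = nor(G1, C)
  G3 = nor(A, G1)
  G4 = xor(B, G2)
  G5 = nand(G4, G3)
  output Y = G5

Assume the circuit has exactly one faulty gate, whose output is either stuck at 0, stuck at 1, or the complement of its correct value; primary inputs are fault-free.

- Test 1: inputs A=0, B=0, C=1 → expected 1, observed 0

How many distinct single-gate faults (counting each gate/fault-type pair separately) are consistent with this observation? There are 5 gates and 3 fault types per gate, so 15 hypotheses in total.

6

Fault-free: G1=0, G2=0, G3=1, G4=0, G5=1 → 1. Observed 0.
  G1: none of the 3 fault types match ✗
  G2: stuck-at-1, inverted output ✓; others ✗
  G3: none of the 3 fault types match ✗
  G4: stuck-at-1, inverted output ✓; others ✗
  G5: stuck-at-0, inverted output ✓; others ✗
Consistent faults: {G2 stuck-at-1, G2 inverted output, G4 stuck-at-1, G4 inverted output, G5 stuck-at-0, G5 inverted output} — 6 in all.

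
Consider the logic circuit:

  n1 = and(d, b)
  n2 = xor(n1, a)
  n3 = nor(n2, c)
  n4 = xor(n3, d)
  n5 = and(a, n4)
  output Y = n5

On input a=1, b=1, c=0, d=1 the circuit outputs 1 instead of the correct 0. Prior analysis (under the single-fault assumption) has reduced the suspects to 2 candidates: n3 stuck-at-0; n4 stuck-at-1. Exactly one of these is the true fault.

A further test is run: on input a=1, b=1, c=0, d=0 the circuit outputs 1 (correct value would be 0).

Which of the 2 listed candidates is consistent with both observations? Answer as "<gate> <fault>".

n4 stuck-at-1

Evaluate each candidate on input a=1, b=1, c=0, d=0:
  n3 stuck-at-0: n1=0, n2=1, n3=0 [stuck-at-0], n4=0, n5=0 → 0 — eliminated
  n4 stuck-at-1: n1=0, n2=1, n3=0, n4=1 [stuck-at-1], n5=1 → 1 — matches
Only n4 stuck-at-1 reproduces the observed 1.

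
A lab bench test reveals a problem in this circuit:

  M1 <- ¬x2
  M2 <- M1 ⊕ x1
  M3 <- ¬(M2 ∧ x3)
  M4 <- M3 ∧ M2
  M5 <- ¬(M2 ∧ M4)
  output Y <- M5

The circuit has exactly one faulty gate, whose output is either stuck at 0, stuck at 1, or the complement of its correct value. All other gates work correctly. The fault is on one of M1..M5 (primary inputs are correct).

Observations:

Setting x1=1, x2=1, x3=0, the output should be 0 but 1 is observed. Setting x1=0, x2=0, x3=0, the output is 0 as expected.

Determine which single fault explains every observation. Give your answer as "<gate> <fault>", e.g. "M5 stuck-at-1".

M1 stuck-at-1

Fault-free values for test 1 (x1=1, x2=1, x3=0): M1=0, M2=1, M3=1, M4=1, M5=0, giving Y=0. Observed 1.
Test 1: faults giving observed 1 are {M1 stuck-at-1, M1 inverted output, M2 stuck-at-0, M2 inverted output, M3 stuck-at-0, M3 inverted output, M4 stuck-at-0, M4 inverted output, M5 stuck-at-1, M5 inverted output}.
Test 2 (x1=0, x2=0, x3=0): fault-free M1=1, M2=1, M3=1, M4=1, M5=0 → 0; observed 0. Eliminates M1 inverted output, M2 stuck-at-0, M2 inverted output, M3 stuck-at-0, M3 inverted output, M4 stuck-at-0, M4 inverted output, M5 stuck-at-1, M5 inverted output.
Only M1 stuck-at-1 is consistent with every test.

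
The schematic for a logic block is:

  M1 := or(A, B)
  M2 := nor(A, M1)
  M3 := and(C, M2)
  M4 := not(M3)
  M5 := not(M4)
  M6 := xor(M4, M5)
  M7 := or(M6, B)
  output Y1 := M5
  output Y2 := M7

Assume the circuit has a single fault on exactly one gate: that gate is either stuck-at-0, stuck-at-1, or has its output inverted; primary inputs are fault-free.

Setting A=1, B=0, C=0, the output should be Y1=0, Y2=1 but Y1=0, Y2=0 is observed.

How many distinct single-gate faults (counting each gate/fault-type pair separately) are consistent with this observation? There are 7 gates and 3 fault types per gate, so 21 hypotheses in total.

Fault-free: M1=1, M2=0, M3=0, M4=1, M5=0, M6=1, M7=1 → Y1=0, Y2=1. Observed Y1=0, Y2=0.
  M1: none of the 3 fault types match ✗
  M2: none of the 3 fault types match ✗
  M3: none of the 3 fault types match ✗
  M4: none of the 3 fault types match ✗
  M5: none of the 3 fault types match ✗
  M6: stuck-at-0, inverted output ✓; others ✗
  M7: stuck-at-0, inverted output ✓; others ✗
Consistent faults: {M6 stuck-at-0, M6 inverted output, M7 stuck-at-0, M7 inverted output} — 4 in all.

4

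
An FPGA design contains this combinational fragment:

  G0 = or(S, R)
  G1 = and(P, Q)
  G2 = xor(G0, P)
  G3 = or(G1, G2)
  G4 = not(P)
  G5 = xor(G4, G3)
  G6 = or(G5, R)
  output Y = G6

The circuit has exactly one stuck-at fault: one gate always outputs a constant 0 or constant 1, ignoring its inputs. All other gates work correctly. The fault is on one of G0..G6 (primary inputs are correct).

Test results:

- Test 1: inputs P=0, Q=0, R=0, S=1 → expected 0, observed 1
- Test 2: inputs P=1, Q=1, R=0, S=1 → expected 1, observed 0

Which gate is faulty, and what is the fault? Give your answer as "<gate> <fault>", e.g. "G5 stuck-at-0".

Fault-free values for test 1 (P=0, Q=0, R=0, S=1): G0=1, G1=0, G2=1, G3=1, G4=1, G5=0, G6=0, giving Y=0. Observed 1.
Test 1: faults giving observed 1 are {G0 stuck-at-0, G2 stuck-at-0, G3 stuck-at-0, G4 stuck-at-0, G5 stuck-at-1, G6 stuck-at-1}.
Test 2 (P=1, Q=1, R=0, S=1): fault-free G0=1, G1=1, G2=0, G3=1, G4=0, G5=1, G6=1 → 1; observed 0. Eliminates G0 stuck-at-0, G2 stuck-at-0, G4 stuck-at-0, G5 stuck-at-1, G6 stuck-at-1.
Only G3 stuck-at-0 is consistent with every test.

G3 stuck-at-0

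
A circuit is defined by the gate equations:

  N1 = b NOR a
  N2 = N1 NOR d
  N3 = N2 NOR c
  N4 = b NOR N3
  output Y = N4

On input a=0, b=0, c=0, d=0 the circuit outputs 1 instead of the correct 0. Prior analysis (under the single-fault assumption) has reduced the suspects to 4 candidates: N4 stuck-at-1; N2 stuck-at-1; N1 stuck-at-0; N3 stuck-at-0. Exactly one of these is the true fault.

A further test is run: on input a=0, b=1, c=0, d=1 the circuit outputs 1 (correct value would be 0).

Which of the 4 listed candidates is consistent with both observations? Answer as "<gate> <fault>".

N4 stuck-at-1

Evaluate each candidate on input a=0, b=1, c=0, d=1:
  N4 stuck-at-1: N1=0, N2=0, N3=1, N4=1 [stuck-at-1] → 1 — matches
  N2 stuck-at-1: N1=0, N2=1 [stuck-at-1], N3=0, N4=0 → 0 — eliminated
  N1 stuck-at-0: N1=0 [stuck-at-0], N2=0, N3=1, N4=0 → 0 — eliminated
  N3 stuck-at-0: N1=0, N2=0, N3=0 [stuck-at-0], N4=0 → 0 — eliminated
Only N4 stuck-at-1 reproduces the observed 1.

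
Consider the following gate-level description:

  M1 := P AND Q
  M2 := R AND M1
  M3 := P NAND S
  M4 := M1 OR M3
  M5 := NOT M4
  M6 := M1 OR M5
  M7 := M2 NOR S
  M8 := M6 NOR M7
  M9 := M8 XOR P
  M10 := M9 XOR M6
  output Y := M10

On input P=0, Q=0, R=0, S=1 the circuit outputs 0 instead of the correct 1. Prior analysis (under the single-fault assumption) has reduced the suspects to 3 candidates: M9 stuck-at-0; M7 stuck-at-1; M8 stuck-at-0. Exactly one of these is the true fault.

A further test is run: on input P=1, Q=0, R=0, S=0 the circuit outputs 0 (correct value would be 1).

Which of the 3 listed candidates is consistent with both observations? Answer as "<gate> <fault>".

Evaluate each candidate on input P=1, Q=0, R=0, S=0:
  M9 stuck-at-0: M1=0, M2=0, M3=1, M4=1, M5=0, M6=0, M7=1, M8=0, M9=0 [stuck-at-0], M10=0 → 0 — matches
  M7 stuck-at-1: M1=0, M2=0, M3=1, M4=1, M5=0, M6=0, M7=1 [stuck-at-1], M8=0, M9=1, M10=1 → 1 — eliminated
  M8 stuck-at-0: M1=0, M2=0, M3=1, M4=1, M5=0, M6=0, M7=1, M8=0 [stuck-at-0], M9=1, M10=1 → 1 — eliminated
Only M9 stuck-at-0 reproduces the observed 0.

M9 stuck-at-0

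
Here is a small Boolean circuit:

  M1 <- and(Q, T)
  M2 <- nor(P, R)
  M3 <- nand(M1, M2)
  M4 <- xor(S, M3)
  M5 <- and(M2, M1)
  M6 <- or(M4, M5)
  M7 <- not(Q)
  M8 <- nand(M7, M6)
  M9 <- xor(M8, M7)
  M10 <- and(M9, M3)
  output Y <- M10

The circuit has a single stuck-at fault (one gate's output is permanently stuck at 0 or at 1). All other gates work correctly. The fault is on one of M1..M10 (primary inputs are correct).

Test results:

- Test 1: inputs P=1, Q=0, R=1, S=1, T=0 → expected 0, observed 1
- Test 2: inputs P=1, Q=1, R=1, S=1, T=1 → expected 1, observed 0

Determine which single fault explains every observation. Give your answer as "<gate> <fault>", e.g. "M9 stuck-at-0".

Fault-free values for test 1 (P=1, Q=0, R=1, S=1, T=0): M1=0, M2=0, M3=1, M4=0, M5=0, M6=0, M7=1, M8=1, M9=0, M10=0, giving Y=0. Observed 1.
Test 1: faults giving observed 1 are {M4 stuck-at-1, M5 stuck-at-1, M6 stuck-at-1, M7 stuck-at-0, M8 stuck-at-0, M9 stuck-at-1, M10 stuck-at-1}.
Test 2 (P=1, Q=1, R=1, S=1, T=1): fault-free M1=1, M2=0, M3=1, M4=0, M5=0, M6=0, M7=0, M8=1, M9=1, M10=1 → 1; observed 0. Eliminates M4 stuck-at-1, M5 stuck-at-1, M6 stuck-at-1, M7 stuck-at-0, M9 stuck-at-1, M10 stuck-at-1.
Only M8 stuck-at-0 is consistent with every test.

M8 stuck-at-0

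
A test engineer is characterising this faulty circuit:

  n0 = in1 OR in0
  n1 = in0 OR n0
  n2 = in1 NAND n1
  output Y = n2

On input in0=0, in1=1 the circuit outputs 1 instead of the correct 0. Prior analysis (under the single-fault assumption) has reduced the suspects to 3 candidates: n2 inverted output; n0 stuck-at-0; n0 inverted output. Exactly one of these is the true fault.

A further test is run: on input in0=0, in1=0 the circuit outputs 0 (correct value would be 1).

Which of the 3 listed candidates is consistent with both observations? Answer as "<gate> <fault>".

Evaluate each candidate on input in0=0, in1=0:
  n2 inverted output: n0=0, n1=0, n2=0 [inverted output] → 0 — matches
  n0 stuck-at-0: n0=0 [stuck-at-0], n1=0, n2=1 → 1 — eliminated
  n0 inverted output: n0=1 [inverted output], n1=1, n2=1 → 1 — eliminated
Only n2 inverted output reproduces the observed 0.

n2 inverted output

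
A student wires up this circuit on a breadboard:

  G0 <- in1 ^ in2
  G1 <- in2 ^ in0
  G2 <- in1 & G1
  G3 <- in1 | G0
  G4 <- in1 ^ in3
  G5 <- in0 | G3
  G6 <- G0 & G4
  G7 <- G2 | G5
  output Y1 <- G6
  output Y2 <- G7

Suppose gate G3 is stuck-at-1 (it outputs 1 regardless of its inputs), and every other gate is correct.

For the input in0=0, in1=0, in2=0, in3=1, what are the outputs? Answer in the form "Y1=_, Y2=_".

Y1=0, Y2=1

Propagate with G3 forced: G0=0, G1=0, G2=0, G3=1 [stuck-at-1], G4=1, G5=1, G6=0, G7=1.
So the outputs are Y1=0, Y2=1. (Without the fault they would be Y1=0, Y2=0.)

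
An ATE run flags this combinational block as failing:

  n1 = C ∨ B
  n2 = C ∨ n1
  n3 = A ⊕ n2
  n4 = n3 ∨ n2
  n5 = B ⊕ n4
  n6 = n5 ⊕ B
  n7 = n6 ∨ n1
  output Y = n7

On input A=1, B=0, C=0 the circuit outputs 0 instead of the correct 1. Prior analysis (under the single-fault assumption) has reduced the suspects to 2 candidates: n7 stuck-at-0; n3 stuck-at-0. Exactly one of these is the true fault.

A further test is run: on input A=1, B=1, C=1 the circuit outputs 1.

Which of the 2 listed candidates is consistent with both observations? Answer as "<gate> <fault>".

n3 stuck-at-0

Evaluate each candidate on input A=1, B=1, C=1:
  n7 stuck-at-0: n1=1, n2=1, n3=0, n4=1, n5=0, n6=1, n7=0 [stuck-at-0] → 0 — eliminated
  n3 stuck-at-0: n1=1, n2=1, n3=0 [stuck-at-0], n4=1, n5=0, n6=1, n7=1 → 1 — matches
Only n3 stuck-at-0 reproduces the observed 1.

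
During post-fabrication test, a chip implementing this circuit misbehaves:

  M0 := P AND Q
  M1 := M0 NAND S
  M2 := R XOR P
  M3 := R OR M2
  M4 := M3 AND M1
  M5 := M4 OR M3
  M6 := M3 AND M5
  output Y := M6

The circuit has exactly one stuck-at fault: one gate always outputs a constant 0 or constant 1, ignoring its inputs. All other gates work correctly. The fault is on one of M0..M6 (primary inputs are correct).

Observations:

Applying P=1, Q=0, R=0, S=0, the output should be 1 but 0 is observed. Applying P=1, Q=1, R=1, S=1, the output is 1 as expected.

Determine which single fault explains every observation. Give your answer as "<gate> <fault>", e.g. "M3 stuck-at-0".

Fault-free values for test 1 (P=1, Q=0, R=0, S=0): M0=0, M1=1, M2=1, M3=1, M4=1, M5=1, M6=1, giving Y=1. Observed 0.
Test 1: faults giving observed 0 are {M2 stuck-at-0, M3 stuck-at-0, M5 stuck-at-0, M6 stuck-at-0}.
Test 2 (P=1, Q=1, R=1, S=1): fault-free M0=1, M1=0, M2=0, M3=1, M4=0, M5=1, M6=1 → 1; observed 1. Eliminates M3 stuck-at-0, M5 stuck-at-0, M6 stuck-at-0.
Only M2 stuck-at-0 is consistent with every test.

M2 stuck-at-0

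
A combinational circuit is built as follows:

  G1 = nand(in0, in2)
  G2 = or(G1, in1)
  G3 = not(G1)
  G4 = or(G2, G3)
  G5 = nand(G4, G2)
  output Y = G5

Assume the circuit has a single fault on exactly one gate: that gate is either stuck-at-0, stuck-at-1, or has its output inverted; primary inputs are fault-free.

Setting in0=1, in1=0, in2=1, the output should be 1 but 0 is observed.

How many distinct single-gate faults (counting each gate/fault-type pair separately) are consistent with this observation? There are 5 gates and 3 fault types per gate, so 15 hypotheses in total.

6

Fault-free: G1=0, G2=0, G3=1, G4=1, G5=1 → 1. Observed 0.
  G1: stuck-at-1, inverted output ✓; others ✗
  G2: stuck-at-1, inverted output ✓; others ✗
  G3: none of the 3 fault types match ✗
  G4: none of the 3 fault types match ✗
  G5: stuck-at-0, inverted output ✓; others ✗
Consistent faults: {G1 stuck-at-1, G1 inverted output, G2 stuck-at-1, G2 inverted output, G5 stuck-at-0, G5 inverted output} — 6 in all.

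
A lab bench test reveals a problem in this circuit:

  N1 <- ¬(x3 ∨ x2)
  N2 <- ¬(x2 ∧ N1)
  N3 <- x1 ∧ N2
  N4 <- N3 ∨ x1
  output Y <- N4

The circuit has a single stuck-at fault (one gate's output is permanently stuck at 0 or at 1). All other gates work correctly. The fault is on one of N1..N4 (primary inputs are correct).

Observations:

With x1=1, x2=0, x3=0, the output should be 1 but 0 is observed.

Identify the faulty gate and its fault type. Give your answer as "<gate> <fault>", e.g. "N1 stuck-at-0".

N4 stuck-at-0

Fault-free values for test 1 (x1=1, x2=0, x3=0): N1=1, N2=1, N3=1, N4=1, giving Y=1. Observed 0.
Test 1: faults giving observed 0 are {N4 stuck-at-0}.
Only N4 stuck-at-0 is consistent with every test.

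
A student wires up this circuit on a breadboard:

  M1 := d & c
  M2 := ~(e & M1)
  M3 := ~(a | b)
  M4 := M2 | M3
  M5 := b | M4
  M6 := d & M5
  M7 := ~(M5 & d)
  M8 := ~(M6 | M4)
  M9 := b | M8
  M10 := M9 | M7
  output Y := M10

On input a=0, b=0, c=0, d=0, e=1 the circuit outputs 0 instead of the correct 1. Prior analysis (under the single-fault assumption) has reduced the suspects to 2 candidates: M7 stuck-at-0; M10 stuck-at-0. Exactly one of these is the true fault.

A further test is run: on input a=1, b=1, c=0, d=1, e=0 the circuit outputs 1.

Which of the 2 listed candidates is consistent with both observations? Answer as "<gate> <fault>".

Evaluate each candidate on input a=1, b=1, c=0, d=1, e=0:
  M7 stuck-at-0: M1=0, M2=1, M3=0, M4=1, M5=1, M6=1, M7=0 [stuck-at-0], M8=0, M9=1, M10=1 → 1 — matches
  M10 stuck-at-0: M1=0, M2=1, M3=0, M4=1, M5=1, M6=1, M7=0, M8=0, M9=1, M10=0 [stuck-at-0] → 0 — eliminated
Only M7 stuck-at-0 reproduces the observed 1.

M7 stuck-at-0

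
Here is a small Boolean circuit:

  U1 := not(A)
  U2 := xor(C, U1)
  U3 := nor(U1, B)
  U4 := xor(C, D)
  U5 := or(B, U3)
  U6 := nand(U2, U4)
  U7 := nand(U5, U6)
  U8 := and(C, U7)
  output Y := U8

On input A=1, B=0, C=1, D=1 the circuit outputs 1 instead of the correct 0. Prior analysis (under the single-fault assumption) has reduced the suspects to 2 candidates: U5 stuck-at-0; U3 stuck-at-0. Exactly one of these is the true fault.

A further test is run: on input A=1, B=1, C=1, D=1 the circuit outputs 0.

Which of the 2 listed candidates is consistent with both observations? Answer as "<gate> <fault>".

Evaluate each candidate on input A=1, B=1, C=1, D=1:
  U5 stuck-at-0: U1=0, U2=1, U3=0, U4=0, U5=0 [stuck-at-0], U6=1, U7=1, U8=1 → 1 — eliminated
  U3 stuck-at-0: U1=0, U2=1, U3=0 [stuck-at-0], U4=0, U5=1, U6=1, U7=0, U8=0 → 0 — matches
Only U3 stuck-at-0 reproduces the observed 0.

U3 stuck-at-0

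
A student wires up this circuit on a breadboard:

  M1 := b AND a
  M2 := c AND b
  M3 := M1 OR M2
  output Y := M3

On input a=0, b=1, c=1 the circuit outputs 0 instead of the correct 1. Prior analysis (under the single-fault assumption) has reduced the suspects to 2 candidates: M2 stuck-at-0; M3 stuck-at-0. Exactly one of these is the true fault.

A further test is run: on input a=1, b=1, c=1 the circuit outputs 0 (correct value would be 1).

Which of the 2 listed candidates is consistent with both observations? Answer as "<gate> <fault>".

Evaluate each candidate on input a=1, b=1, c=1:
  M2 stuck-at-0: M1=1, M2=0 [stuck-at-0], M3=1 → 1 — eliminated
  M3 stuck-at-0: M1=1, M2=1, M3=0 [stuck-at-0] → 0 — matches
Only M3 stuck-at-0 reproduces the observed 0.

M3 stuck-at-0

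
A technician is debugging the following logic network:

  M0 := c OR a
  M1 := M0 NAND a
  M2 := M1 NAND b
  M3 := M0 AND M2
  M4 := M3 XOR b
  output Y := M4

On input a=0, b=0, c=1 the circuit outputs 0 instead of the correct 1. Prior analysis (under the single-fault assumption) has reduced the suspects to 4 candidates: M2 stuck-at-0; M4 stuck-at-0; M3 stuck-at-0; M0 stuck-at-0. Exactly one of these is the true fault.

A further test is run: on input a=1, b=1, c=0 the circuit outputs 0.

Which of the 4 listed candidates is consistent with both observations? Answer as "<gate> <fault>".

Evaluate each candidate on input a=1, b=1, c=0:
  M2 stuck-at-0: M0=1, M1=0, M2=0 [stuck-at-0], M3=0, M4=1 → 1 — eliminated
  M4 stuck-at-0: M0=1, M1=0, M2=1, M3=1, M4=0 [stuck-at-0] → 0 — matches
  M3 stuck-at-0: M0=1, M1=0, M2=1, M3=0 [stuck-at-0], M4=1 → 1 — eliminated
  M0 stuck-at-0: M0=0 [stuck-at-0], M1=1, M2=0, M3=0, M4=1 → 1 — eliminated
Only M4 stuck-at-0 reproduces the observed 0.

M4 stuck-at-0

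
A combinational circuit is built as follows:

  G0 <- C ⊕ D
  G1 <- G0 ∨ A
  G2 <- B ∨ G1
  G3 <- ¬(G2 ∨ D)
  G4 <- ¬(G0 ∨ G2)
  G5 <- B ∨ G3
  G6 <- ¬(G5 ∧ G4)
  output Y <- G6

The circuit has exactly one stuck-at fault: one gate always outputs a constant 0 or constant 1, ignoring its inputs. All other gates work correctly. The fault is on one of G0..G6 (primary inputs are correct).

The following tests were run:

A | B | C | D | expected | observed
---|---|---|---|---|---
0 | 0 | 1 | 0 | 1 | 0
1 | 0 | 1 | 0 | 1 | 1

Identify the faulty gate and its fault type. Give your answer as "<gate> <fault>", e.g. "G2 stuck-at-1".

Fault-free values for test 1 (A=0, B=0, C=1, D=0): G0=1, G1=1, G2=1, G3=0, G4=0, G5=0, G6=1, giving Y=1. Observed 0.
Test 1: faults giving observed 0 are {G0 stuck-at-0, G6 stuck-at-0}.
Test 2 (A=1, B=0, C=1, D=0): fault-free G0=1, G1=1, G2=1, G3=0, G4=0, G5=0, G6=1 → 1; observed 1. Eliminates G6 stuck-at-0.
Only G0 stuck-at-0 is consistent with every test.

G0 stuck-at-0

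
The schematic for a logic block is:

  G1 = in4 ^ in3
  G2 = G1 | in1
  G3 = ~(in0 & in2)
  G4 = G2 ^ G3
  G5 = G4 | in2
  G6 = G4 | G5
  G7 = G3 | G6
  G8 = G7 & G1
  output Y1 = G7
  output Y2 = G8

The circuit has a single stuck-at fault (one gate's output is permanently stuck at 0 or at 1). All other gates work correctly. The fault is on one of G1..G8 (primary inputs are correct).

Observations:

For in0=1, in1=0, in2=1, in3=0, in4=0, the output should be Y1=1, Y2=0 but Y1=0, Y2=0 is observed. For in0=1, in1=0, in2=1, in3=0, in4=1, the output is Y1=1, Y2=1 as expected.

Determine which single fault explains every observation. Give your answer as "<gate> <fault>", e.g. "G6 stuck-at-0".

Fault-free values for test 1 (in0=1, in1=0, in2=1, in3=0, in4=0): G1=0, G2=0, G3=0, G4=0, G5=1, G6=1, G7=1, G8=0, giving Y1=1, Y2=0. Observed Y1=0, Y2=0.
Test 1: faults giving observed Y1=0, Y2=0 are {G5 stuck-at-0, G6 stuck-at-0, G7 stuck-at-0}.
Test 2 (in0=1, in1=0, in2=1, in3=0, in4=1): fault-free G1=1, G2=1, G3=0, G4=1, G5=1, G6=1, G7=1, G8=1 → Y1=1, Y2=1; observed Y1=1, Y2=1. Eliminates G6 stuck-at-0, G7 stuck-at-0.
Only G5 stuck-at-0 is consistent with every test.

G5 stuck-at-0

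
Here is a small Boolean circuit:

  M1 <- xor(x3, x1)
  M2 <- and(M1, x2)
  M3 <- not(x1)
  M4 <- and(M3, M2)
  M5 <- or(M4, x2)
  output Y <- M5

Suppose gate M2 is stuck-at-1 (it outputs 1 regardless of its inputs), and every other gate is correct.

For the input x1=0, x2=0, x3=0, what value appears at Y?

Propagate with M2 forced: M1=0, M2=1 [stuck-at-1], M3=1, M4=1, M5=1.
So Y = 1. (Without the fault it would be 0.)

1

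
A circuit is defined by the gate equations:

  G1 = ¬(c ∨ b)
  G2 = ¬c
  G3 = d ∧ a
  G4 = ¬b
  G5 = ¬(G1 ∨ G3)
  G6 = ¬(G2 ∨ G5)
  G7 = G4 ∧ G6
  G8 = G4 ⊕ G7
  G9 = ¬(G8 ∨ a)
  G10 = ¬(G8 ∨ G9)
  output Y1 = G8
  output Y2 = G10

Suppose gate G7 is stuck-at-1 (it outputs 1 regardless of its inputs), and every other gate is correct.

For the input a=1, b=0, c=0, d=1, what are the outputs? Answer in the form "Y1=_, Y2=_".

Propagate with G7 forced: G1=1, G2=1, G3=1, G4=1, G5=0, G6=0, G7=1 [stuck-at-1], G8=0, G9=0, G10=1.
So the outputs are Y1=0, Y2=1. (Without the fault they would be Y1=1, Y2=0.)

Y1=0, Y2=1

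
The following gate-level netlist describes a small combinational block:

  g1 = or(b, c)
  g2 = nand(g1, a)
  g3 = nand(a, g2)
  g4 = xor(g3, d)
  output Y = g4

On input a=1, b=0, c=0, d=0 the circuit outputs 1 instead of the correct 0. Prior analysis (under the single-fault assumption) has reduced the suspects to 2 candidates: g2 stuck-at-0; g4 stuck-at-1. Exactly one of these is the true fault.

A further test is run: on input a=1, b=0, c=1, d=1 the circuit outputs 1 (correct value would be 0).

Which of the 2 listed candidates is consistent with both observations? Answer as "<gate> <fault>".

g4 stuck-at-1

Evaluate each candidate on input a=1, b=0, c=1, d=1:
  g2 stuck-at-0: g1=1, g2=0 [stuck-at-0], g3=1, g4=0 → 0 — eliminated
  g4 stuck-at-1: g1=1, g2=0, g3=1, g4=1 [stuck-at-1] → 1 — matches
Only g4 stuck-at-1 reproduces the observed 1.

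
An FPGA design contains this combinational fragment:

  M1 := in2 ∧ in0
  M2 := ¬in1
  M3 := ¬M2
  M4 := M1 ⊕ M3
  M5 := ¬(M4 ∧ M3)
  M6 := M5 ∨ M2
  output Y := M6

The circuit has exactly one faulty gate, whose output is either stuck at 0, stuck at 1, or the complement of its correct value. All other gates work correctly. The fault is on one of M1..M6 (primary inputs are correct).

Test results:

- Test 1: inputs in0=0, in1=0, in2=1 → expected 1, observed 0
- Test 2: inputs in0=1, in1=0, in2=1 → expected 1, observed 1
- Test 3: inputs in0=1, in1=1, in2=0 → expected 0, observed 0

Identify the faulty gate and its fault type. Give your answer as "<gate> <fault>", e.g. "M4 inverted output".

M2 stuck-at-0

Fault-free values for test 1 (in0=0, in1=0, in2=1): M1=0, M2=1, M3=0, M4=0, M5=1, M6=1, giving Y=1. Observed 0.
Test 1: faults giving observed 0 are {M2 stuck-at-0, M2 inverted output, M6 stuck-at-0, M6 inverted output}.
Test 2 (in0=1, in1=0, in2=1): fault-free M1=1, M2=1, M3=0, M4=1, M5=1, M6=1 → 1; observed 1. Eliminates M6 stuck-at-0, M6 inverted output.
Test 3 (in0=1, in1=1, in2=0): fault-free M1=0, M2=0, M3=1, M4=1, M5=0, M6=0 → 0; observed 0. Eliminates M2 inverted output.
Only M2 stuck-at-0 is consistent with every test.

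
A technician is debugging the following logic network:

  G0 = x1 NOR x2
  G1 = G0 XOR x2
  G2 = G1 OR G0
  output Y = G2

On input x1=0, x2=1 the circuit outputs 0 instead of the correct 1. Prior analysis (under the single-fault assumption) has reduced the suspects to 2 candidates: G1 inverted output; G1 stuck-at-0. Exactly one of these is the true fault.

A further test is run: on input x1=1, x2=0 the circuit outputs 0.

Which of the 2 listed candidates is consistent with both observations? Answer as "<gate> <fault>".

Evaluate each candidate on input x1=1, x2=0:
  G1 inverted output: G0=0, G1=1 [inverted output], G2=1 → 1 — eliminated
  G1 stuck-at-0: G0=0, G1=0 [stuck-at-0], G2=0 → 0 — matches
Only G1 stuck-at-0 reproduces the observed 0.

G1 stuck-at-0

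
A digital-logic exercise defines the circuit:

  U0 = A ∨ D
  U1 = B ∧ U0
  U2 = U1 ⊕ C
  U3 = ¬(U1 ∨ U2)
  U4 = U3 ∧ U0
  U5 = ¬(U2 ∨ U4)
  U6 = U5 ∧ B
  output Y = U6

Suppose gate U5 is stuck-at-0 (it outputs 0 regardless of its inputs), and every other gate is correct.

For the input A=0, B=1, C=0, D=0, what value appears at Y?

0

Propagate with U5 forced: U0=0, U1=0, U2=0, U3=1, U4=0, U5=0 [stuck-at-0], U6=0.
So Y = 0. (Without the fault it would be 1.)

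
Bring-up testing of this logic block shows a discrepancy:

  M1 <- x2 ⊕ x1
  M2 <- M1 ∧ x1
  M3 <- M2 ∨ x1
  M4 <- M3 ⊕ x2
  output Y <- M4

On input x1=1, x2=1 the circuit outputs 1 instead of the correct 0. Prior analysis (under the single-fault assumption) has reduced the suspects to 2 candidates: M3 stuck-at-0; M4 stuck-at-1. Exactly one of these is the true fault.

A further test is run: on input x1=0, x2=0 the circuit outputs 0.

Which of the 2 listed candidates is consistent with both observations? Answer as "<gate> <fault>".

M3 stuck-at-0

Evaluate each candidate on input x1=0, x2=0:
  M3 stuck-at-0: M1=0, M2=0, M3=0 [stuck-at-0], M4=0 → 0 — matches
  M4 stuck-at-1: M1=0, M2=0, M3=0, M4=1 [stuck-at-1] → 1 — eliminated
Only M3 stuck-at-0 reproduces the observed 0.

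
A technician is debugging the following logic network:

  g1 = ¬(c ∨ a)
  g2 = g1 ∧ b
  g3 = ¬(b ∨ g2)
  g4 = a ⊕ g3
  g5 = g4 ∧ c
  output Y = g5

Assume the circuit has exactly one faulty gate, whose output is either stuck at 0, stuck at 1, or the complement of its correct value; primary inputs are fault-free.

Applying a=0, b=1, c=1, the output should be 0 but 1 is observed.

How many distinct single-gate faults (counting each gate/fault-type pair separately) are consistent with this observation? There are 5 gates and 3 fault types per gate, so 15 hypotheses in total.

Fault-free: g1=0, g2=0, g3=0, g4=0, g5=0 → 0. Observed 1.
  g1: none of the 3 fault types match ✗
  g2: none of the 3 fault types match ✗
  g3: stuck-at-1, inverted output ✓; others ✗
  g4: stuck-at-1, inverted output ✓; others ✗
  g5: stuck-at-1, inverted output ✓; others ✗
Consistent faults: {g3 stuck-at-1, g3 inverted output, g4 stuck-at-1, g4 inverted output, g5 stuck-at-1, g5 inverted output} — 6 in all.

6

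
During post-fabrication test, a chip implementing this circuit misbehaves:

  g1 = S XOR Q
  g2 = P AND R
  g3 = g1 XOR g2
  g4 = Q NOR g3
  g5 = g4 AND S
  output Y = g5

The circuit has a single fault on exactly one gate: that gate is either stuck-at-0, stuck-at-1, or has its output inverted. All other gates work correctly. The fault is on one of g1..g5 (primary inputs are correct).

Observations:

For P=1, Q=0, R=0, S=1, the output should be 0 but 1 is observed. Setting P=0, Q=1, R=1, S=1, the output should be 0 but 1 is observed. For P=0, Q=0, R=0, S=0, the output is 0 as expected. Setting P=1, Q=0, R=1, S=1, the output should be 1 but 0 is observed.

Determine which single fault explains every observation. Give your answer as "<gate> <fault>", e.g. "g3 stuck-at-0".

g4 inverted output

Fault-free values for test 1 (P=1, Q=0, R=0, S=1): g1=1, g2=0, g3=1, g4=0, g5=0, giving Y=0. Observed 1.
Test 1: faults giving observed 1 are {g1 stuck-at-0, g1 inverted output, g2 stuck-at-1, g2 inverted output, g3 stuck-at-0, g3 inverted output, g4 stuck-at-1, g4 inverted output, g5 stuck-at-1, g5 inverted output}.
Test 2 (P=0, Q=1, R=1, S=1): fault-free g1=0, g2=0, g3=0, g4=0, g5=0 → 0; observed 1. Eliminates g1 stuck-at-0, g1 inverted output, g2 stuck-at-1, g2 inverted output, g3 stuck-at-0, g3 inverted output.
Test 3 (P=0, Q=0, R=0, S=0): fault-free g1=0, g2=0, g3=0, g4=1, g5=0 → 0; observed 0. Eliminates g5 stuck-at-1, g5 inverted output.
Test 4 (P=1, Q=0, R=1, S=1): fault-free g1=1, g2=1, g3=0, g4=1, g5=1 → 1; observed 0. Eliminates g4 stuck-at-1.
Only g4 inverted output is consistent with every test.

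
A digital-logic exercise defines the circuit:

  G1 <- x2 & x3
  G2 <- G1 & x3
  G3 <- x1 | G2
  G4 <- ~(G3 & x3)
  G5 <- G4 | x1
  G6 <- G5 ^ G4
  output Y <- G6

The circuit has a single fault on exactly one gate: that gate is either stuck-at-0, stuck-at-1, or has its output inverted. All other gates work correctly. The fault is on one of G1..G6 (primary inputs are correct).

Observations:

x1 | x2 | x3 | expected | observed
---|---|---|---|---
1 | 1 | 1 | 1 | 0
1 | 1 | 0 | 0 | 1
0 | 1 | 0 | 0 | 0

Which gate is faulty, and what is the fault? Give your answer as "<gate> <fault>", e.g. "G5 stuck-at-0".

G4 inverted output

Fault-free values for test 1 (x1=1, x2=1, x3=1): G1=1, G2=1, G3=1, G4=0, G5=1, G6=1, giving Y=1. Observed 0.
Test 1: faults giving observed 0 are {G3 stuck-at-0, G3 inverted output, G4 stuck-at-1, G4 inverted output, G5 stuck-at-0, G5 inverted output, G6 stuck-at-0, G6 inverted output}.
Test 2 (x1=1, x2=1, x3=0): fault-free G1=0, G2=0, G3=1, G4=1, G5=1, G6=0 → 0; observed 1. Eliminates G3 stuck-at-0, G3 inverted output, G4 stuck-at-1, G6 stuck-at-0.
Test 3 (x1=0, x2=1, x3=0): fault-free G1=0, G2=0, G3=0, G4=1, G5=1, G6=0 → 0; observed 0. Eliminates G5 stuck-at-0, G5 inverted output, G6 inverted output.
Only G4 inverted output is consistent with every test.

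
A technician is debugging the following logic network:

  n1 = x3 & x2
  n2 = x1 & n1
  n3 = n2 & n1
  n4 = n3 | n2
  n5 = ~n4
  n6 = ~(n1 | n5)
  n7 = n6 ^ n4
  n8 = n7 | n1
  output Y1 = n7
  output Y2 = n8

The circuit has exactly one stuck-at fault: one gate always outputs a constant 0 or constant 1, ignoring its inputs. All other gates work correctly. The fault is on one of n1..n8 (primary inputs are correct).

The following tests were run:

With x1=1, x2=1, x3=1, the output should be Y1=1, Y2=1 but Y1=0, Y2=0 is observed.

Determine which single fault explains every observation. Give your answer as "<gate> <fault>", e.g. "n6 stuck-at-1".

n1 stuck-at-0

Fault-free values for test 1 (x1=1, x2=1, x3=1): n1=1, n2=1, n3=1, n4=1, n5=0, n6=0, n7=1, n8=1, giving Y1=1, Y2=1. Observed Y1=0, Y2=0.
Test 1: faults giving observed Y1=0, Y2=0 are {n1 stuck-at-0}.
Only n1 stuck-at-0 is consistent with every test.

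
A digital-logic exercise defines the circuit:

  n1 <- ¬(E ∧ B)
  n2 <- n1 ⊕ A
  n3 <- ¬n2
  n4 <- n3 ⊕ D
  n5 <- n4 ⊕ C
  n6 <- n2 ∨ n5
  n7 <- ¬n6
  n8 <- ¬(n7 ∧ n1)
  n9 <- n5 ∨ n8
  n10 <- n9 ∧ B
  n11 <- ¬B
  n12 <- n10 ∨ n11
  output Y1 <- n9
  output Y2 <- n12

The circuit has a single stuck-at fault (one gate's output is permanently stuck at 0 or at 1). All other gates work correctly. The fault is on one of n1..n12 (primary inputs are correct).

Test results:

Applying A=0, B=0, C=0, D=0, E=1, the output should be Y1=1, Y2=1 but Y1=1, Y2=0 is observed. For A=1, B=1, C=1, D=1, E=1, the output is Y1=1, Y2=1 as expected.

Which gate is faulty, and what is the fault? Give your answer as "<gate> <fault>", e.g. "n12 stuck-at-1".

Fault-free values for test 1 (A=0, B=0, C=0, D=0, E=1): n1=1, n2=1, n3=0, n4=0, n5=0, n6=1, n7=0, n8=1, n9=1, n10=0, n11=1, n12=1, giving Y1=1, Y2=1. Observed Y1=1, Y2=0.
Test 1: faults giving observed Y1=1, Y2=0 are {n11 stuck-at-0, n12 stuck-at-0}.
Test 2 (A=1, B=1, C=1, D=1, E=1): fault-free n1=0, n2=1, n3=0, n4=1, n5=0, n6=1, n7=0, n8=1, n9=1, n10=1, n11=0, n12=1 → Y1=1, Y2=1; observed Y1=1, Y2=1. Eliminates n12 stuck-at-0.
Only n11 stuck-at-0 is consistent with every test.

n11 stuck-at-0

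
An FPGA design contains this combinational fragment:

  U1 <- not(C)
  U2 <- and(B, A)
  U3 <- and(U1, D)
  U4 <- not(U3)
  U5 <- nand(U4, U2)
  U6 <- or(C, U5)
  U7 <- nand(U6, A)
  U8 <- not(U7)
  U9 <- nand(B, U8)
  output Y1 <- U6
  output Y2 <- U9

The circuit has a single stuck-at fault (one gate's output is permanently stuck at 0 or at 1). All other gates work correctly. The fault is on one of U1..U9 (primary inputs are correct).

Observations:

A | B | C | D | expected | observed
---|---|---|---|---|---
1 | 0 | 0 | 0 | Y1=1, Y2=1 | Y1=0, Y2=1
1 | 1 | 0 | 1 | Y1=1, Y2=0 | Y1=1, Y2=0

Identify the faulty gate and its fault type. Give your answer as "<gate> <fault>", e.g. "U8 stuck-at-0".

U2 stuck-at-1

Fault-free values for test 1 (A=1, B=0, C=0, D=0): U1=1, U2=0, U3=0, U4=1, U5=1, U6=1, U7=0, U8=1, U9=1, giving Y1=1, Y2=1. Observed Y1=0, Y2=1.
Test 1: faults giving observed Y1=0, Y2=1 are {U2 stuck-at-1, U5 stuck-at-0, U6 stuck-at-0}.
Test 2 (A=1, B=1, C=0, D=1): fault-free U1=1, U2=1, U3=1, U4=0, U5=1, U6=1, U7=0, U8=1, U9=0 → Y1=1, Y2=0; observed Y1=1, Y2=0. Eliminates U5 stuck-at-0, U6 stuck-at-0.
Only U2 stuck-at-1 is consistent with every test.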